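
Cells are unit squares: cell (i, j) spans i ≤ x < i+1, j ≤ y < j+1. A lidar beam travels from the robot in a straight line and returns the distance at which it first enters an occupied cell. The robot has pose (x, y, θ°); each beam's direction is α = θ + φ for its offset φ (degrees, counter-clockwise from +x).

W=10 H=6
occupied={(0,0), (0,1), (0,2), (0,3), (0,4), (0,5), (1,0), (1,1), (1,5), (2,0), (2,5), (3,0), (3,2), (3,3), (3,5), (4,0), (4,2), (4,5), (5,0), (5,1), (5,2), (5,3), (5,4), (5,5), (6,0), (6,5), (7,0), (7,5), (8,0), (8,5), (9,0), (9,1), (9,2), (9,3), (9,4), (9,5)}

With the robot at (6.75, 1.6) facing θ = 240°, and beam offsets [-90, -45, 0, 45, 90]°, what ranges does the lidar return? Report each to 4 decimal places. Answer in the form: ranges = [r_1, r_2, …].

ranges = [0.8660, 0.7765, 0.6928, 0.6212, 1.2000]

beam 1: φ=-90°, α=150°
  direction (-0.8660, 0.5000); cell (6,1); t to first gridline: x 0.8660, y 0.8000 (then +1.1547 / +2.0000)
    (6,2) via y @ 0.8000
    (5,2) via x @ 0.8660  # hit
  → r_1 = 0.8660
beam 2: φ=-45°, α=195°
  direction (-0.9659, -0.2588); cell (6,1); t to first gridline: x 0.7765, y 2.3182 (then +1.0353 / +3.8637)
    (5,1) via x @ 0.7765  # hit
  → r_2 = 0.7765
beam 3: φ=0°, α=240°
  direction (-0.5000, -0.8660); cell (6,1); t to first gridline: x 1.5000, y 0.6928 (then +2.0000 / +1.1547)
    (6,0) via y @ 0.6928  # hit
  → r_3 = 0.6928
beam 4: φ=45°, α=285°
  direction (0.2588, -0.9659); cell (6,1); t to first gridline: x 0.9659, y 0.6212 (then +3.8637 / +1.0353)
    (6,0) via y @ 0.6212  # hit
  → r_4 = 0.6212
beam 5: φ=90°, α=330°
  direction (0.8660, -0.5000); cell (6,1); t to first gridline: x 0.2887, y 1.2000 (then +1.1547 / +2.0000)
    (7,1) via x @ 0.2887
    (7,0) via y @ 1.2000  # hit
  → r_5 = 1.2000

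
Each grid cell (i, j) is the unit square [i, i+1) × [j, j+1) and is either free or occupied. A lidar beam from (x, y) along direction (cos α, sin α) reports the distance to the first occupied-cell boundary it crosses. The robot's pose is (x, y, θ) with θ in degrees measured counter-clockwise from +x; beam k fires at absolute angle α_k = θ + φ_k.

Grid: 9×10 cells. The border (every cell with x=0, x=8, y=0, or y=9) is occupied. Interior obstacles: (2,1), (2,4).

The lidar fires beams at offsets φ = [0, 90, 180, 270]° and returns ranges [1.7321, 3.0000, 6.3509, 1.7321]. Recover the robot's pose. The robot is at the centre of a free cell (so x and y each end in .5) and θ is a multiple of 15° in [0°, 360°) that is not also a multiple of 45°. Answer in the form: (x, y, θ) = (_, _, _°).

The pose lattice has 54·16 = 864 candidates. Test each by forward raycasting.
  (3.5, 4.5, 30°): beam 1 = 5.1962 ≠ 1.7321 ✗
  (1.5, 7.5, 120°): beam 1 = 1.0000 ≠ 1.7321 ✗
  (1.5, 7.5, 60°): beam 2 = 0.5774 ≠ 3.0000 ✗
  (5.5, 4.5, 30°): beam 1 = 2.8868 ≠ 1.7321 ✗
  …
  (2.5, 7.5, 150°): r_1=1.7321, r_2=3.0000, r_3=6.3509, r_4=1.7321 — all match ✓
Only this pose fits every beam.

(x, y, θ) = (2.5, 7.5, 150°)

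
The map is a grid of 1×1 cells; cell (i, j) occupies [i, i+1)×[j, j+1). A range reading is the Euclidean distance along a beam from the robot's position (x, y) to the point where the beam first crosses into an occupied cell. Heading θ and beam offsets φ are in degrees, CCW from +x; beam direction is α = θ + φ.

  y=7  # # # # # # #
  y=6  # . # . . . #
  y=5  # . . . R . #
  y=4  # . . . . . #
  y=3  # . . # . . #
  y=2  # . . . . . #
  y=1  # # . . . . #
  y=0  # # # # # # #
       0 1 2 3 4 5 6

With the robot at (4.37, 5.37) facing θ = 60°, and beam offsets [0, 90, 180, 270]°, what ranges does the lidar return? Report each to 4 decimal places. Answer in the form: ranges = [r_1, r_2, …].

beam 1: φ=0°, α=60°
  d=(0.5000,0.8660)  start (4,5)  tX=1.2600 tY=0.7275  stride 1/|dx|=2.0000 1/|dy|=1.1547
    cross y-line → (4,6), t=0.7275
    cross x-line → (5,6), t=1.2600
    cross y-line → (5,7), t=1.8822 (wall)
  → r_1 = 1.8822
beam 2: φ=90°, α=150°
  d=(-0.8660,0.5000)  start (4,5)  tX=0.4272 tY=1.2600  stride 1/|dx|=1.1547 1/|dy|=2.0000
    cross x-line → (3,5), t=0.4272
    cross y-line → (3,6), t=1.2600
    cross x-line → (2,6), t=1.5819 (wall)
  → r_2 = 1.5819
beam 3: φ=180°, α=240°
  d=(-0.5000,-0.8660)  start (4,5)  tX=0.7400 tY=0.4272  stride 1/|dx|=2.0000 1/|dy|=1.1547
    cross y-line → (4,4), t=0.4272
    cross x-line → (3,4), t=0.7400
    cross y-line → (3,3), t=1.5819 (wall)
  → r_3 = 1.5819
beam 4: φ=270°, α=330°
  d=(0.8660,-0.5000)  start (4,5)  tX=0.7275 tY=0.7400  stride 1/|dx|=1.1547 1/|dy|=2.0000
    cross x-line → (5,5), t=0.7275
    cross y-line → (5,4), t=0.7400
    cross x-line → (6,4), t=1.8822 (wall)
  → r_4 = 1.8822

ranges = [1.8822, 1.5819, 1.5819, 1.8822]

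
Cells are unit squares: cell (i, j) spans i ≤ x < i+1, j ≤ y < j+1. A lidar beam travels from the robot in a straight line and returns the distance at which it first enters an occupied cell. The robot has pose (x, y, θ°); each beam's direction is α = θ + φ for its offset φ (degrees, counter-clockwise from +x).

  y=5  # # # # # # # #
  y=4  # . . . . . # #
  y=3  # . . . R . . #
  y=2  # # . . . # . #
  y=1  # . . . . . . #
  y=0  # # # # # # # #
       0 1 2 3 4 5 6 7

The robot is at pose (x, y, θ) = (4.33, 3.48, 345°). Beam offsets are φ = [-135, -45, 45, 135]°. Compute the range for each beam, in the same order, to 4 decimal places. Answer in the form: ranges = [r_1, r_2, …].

beam 1: φ=-135°, α=210°
  cosα=-0.8660 sinα=-0.5000 | (4,3) | tMaxX 0.3811 tMaxY 0.9600 | tΔX 1.1547 tΔY 2.0000
    t=0.3811 [x] (3,3)
    t=0.9600 [y] (3,2)
    t=1.5358 [x] (2,2)
    t=2.6905 [x] (1,2) — stop
  → r_1 = 2.6905
beam 2: φ=-45°, α=300°
  cosα=0.5000 sinα=-0.8660 | (4,3) | tMaxX 1.3400 tMaxY 0.5543 | tΔX 2.0000 tΔY 1.1547
    t=0.5543 [y] (4,2)
    t=1.3400 [x] (5,2) — stop
  → r_2 = 1.3400
beam 3: φ=45°, α=30°
  cosα=0.8660 sinα=0.5000 | (4,3) | tMaxX 0.7736 tMaxY 1.0400 | tΔX 1.1547 tΔY 2.0000
    t=0.7736 [x] (5,3)
    t=1.0400 [y] (5,4)
    t=1.9283 [x] (6,4) — stop
  → r_3 = 1.9283
beam 4: φ=135°, α=120°
  cosα=-0.5000 sinα=0.8660 | (4,3) | tMaxX 0.6600 tMaxY 0.6004 | tΔX 2.0000 tΔY 1.1547
    t=0.6004 [y] (4,4)
    t=0.6600 [x] (3,4)
    t=1.7551 [y] (3,5) — stop
  → r_4 = 1.7551

ranges = [2.6905, 1.3400, 1.9283, 1.7551]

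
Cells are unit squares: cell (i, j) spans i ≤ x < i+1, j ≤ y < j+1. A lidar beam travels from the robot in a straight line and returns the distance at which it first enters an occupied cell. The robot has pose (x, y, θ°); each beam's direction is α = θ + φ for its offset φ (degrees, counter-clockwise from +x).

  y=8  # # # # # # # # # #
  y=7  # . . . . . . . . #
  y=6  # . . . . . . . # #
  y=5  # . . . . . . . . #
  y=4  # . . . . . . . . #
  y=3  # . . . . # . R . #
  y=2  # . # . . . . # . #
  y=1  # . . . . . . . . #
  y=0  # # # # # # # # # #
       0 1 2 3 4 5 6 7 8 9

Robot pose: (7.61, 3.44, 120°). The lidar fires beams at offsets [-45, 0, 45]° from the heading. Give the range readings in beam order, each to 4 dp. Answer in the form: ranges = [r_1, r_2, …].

ranges = [2.6503, 5.2654, 1.6668]

beam 1: φ=-45°, α=75°
  dir = (cos 75°, sin 75°) = (0.2588, 0.9659); from cell (7,3)
  next x-line at t=1.5068, next y-line at t=0.5798; Δt_x=3.8637, Δt_y=1.0353
    y: enter (7,4) at t=0.5798
    x: enter (8,4) at t=1.5068
    y: enter (8,5) at t=1.6150
    y: enter (8,6) at t=2.6503 ← occupied
  → r_1 = 2.6503
beam 2: φ=0°, α=120°
  dir = (cos 120°, sin 120°) = (-0.5000, 0.8660); from cell (7,3)
  next x-line at t=1.2200, next y-line at t=0.6466; Δt_x=2.0000, Δt_y=1.1547
    y: enter (7,4) at t=0.6466
    x: enter (6,4) at t=1.2200
    y: enter (6,5) at t=1.8013
    y: enter (6,6) at t=2.9560
    x: enter (5,6) at t=3.2200
    y: enter (5,7) at t=4.1107
    x: enter (4,7) at t=5.2200
    y: enter (4,8) at t=5.2654 ← occupied
  → r_2 = 5.2654
beam 3: φ=45°, α=165°
  dir = (cos 165°, sin 165°) = (-0.9659, 0.2588); from cell (7,3)
  next x-line at t=0.6315, next y-line at t=2.1637; Δt_x=1.0353, Δt_y=3.8637
    x: enter (6,3) at t=0.6315
    x: enter (5,3) at t=1.6668 ← occupied
  → r_3 = 1.6668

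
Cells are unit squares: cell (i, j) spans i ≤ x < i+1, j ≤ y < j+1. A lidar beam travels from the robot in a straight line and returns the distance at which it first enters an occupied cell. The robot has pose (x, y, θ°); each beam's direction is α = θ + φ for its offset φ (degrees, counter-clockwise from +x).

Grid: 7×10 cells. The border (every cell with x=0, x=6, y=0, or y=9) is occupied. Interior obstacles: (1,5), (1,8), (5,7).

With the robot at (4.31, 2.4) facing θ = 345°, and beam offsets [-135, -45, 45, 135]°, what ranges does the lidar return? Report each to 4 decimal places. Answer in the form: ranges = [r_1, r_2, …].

ranges = [2.8000, 1.6166, 1.9514, 6.4663]

beam 1: φ=-135°, α=210°
  cosα=-0.8660 sinα=-0.5000 | (4,2) | tMaxX 0.3580 tMaxY 0.8000 | tΔX 1.1547 tΔY 2.0000
    t=0.3580 [x] (3,2)
    t=0.8000 [y] (3,1)
    t=1.5127 [x] (2,1)
    t=2.6674 [x] (1,1)
    t=2.8000 [y] (1,0) — stop
  → r_1 = 2.8000
beam 2: φ=-45°, α=300°
  cosα=0.5000 sinα=-0.8660 | (4,2) | tMaxX 1.3800 tMaxY 0.4619 | tΔX 2.0000 tΔY 1.1547
    t=0.4619 [y] (4,1)
    t=1.3800 [x] (5,1)
    t=1.6166 [y] (5,0) — stop
  → r_2 = 1.6166
beam 3: φ=45°, α=30°
  cosα=0.8660 sinα=0.5000 | (4,2) | tMaxX 0.7967 tMaxY 1.2000 | tΔX 1.1547 tΔY 2.0000
    t=0.7967 [x] (5,2)
    t=1.2000 [y] (5,3)
    t=1.9514 [x] (6,3) — stop
  → r_3 = 1.9514
beam 4: φ=135°, α=120°
  cosα=-0.5000 sinα=0.8660 | (4,2) | tMaxX 0.6200 tMaxY 0.6928 | tΔX 2.0000 tΔY 1.1547
    t=0.6200 [x] (3,2)
    t=0.6928 [y] (3,3)
    t=1.8475 [y] (3,4)
    t=2.6200 [x] (2,4)
    t=3.0022 [y] (2,5)
    t=4.1569 [y] (2,6)
    t=4.6200 [x] (1,6)
    t=5.3116 [y] (1,7)
    t=6.4663 [y] (1,8) — stop
  → r_4 = 6.4663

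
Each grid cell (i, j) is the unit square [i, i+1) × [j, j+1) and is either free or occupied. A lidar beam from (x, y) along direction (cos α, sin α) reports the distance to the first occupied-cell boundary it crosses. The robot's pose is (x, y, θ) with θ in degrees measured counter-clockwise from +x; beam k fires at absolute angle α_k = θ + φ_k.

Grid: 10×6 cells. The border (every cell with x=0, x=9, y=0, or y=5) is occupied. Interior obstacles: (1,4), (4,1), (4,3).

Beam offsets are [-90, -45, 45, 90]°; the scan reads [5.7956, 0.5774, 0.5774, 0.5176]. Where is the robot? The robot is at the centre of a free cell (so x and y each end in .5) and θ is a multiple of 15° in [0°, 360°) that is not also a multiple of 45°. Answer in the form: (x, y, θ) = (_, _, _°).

Enumerate (i+0.5, j+0.5, θ) over the 29 free cells and 16 admissible headings. For each, cast all 4 beams and compare to the given ranges.
  (4.5, 2.5, 195°): beam 1 = 0.5176 ≠ 5.7956 ✗
  (1.5, 2.5, 75°): beam 1 = 2.5882 ≠ 5.7956 ✗
  (1.5, 1.5, 150°): beam 1 = 4.0415 ≠ 5.7956 ✗
  (4.5, 2.5, 30°): beam 1 = 0.5774 ≠ 5.7956 ✗
  …
  (1.5, 3.5, 105°): r_1=5.7956, r_2=0.5774, r_3=0.5774, r_4=0.5176 — all match ✓
Only this pose fits every beam.

(x, y, θ) = (1.5, 3.5, 105°)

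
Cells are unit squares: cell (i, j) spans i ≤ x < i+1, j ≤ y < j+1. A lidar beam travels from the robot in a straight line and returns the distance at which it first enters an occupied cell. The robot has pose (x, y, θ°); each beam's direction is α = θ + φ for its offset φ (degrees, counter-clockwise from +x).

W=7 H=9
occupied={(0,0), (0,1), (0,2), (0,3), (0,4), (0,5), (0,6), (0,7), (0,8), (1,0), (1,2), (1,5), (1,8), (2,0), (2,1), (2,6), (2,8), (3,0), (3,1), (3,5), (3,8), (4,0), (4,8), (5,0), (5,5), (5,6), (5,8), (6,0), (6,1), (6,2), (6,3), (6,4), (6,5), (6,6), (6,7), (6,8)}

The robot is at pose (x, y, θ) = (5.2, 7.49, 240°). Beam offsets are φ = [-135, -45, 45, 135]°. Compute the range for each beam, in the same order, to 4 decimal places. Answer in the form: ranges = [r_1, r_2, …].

ranges = [0.5280, 2.2776, 0.5073, 0.8282]

beam 1: φ=-135°, α=105°
  dir = (cos 105°, sin 105°) = (-0.2588, 0.9659); from cell (5,7)
  next x-line at t=0.7727, next y-line at t=0.5280; Δt_x=3.8637, Δt_y=1.0353
    y: enter (5,8) at t=0.5280 ← occupied
  → r_1 = 0.5280
beam 2: φ=-45°, α=195°
  dir = (cos 195°, sin 195°) = (-0.9659, -0.2588); from cell (5,7)
  next x-line at t=0.2071, next y-line at t=1.8932; Δt_x=1.0353, Δt_y=3.8637
    x: enter (4,7) at t=0.2071
    x: enter (3,7) at t=1.2423
    y: enter (3,6) at t=1.8932
    x: enter (2,6) at t=2.2776 ← occupied
  → r_2 = 2.2776
beam 3: φ=45°, α=285°
  dir = (cos 285°, sin 285°) = (0.2588, -0.9659); from cell (5,7)
  next x-line at t=3.0910, next y-line at t=0.5073; Δt_x=3.8637, Δt_y=1.0353
    y: enter (5,6) at t=0.5073 ← occupied
  → r_3 = 0.5073
beam 4: φ=135°, α=15°
  dir = (cos 15°, sin 15°) = (0.9659, 0.2588); from cell (5,7)
  next x-line at t=0.8282, next y-line at t=1.9705; Δt_x=1.0353, Δt_y=3.8637
    x: enter (6,7) at t=0.8282 ← occupied
  → r_4 = 0.8282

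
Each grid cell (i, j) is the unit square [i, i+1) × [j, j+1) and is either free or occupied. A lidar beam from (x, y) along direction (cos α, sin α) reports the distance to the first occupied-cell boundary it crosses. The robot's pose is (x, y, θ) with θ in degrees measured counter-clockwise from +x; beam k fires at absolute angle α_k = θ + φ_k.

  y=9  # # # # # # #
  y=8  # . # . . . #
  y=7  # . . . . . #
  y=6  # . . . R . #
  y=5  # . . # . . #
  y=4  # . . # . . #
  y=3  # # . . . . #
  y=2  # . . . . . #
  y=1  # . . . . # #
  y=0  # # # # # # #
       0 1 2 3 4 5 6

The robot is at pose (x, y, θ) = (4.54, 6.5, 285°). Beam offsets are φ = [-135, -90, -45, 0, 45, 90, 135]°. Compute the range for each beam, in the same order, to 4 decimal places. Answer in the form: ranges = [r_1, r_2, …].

ranges = [4.0876, 3.6649, 1.0800, 4.6587, 1.6859, 1.5115, 2.8868]

beam 1: φ=-135°, α=150°
  cosα=-0.8660 sinα=0.5000 | (4,6) | tMaxX 0.6235 tMaxY 1.0000 | tΔX 1.1547 tΔY 2.0000
    t=0.6235 [x] (3,6)
    t=1.0000 [y] (3,7)
    t=1.7782 [x] (2,7)
    t=2.9329 [x] (1,7)
    t=3.0000 [y] (1,8)
    t=4.0876 [x] (0,8) — stop
  → r_1 = 4.0876
beam 2: φ=-90°, α=195°
  cosα=-0.9659 sinα=-0.2588 | (4,6) | tMaxX 0.5590 tMaxY 1.9319 | tΔX 1.0353 tΔY 3.8637
    t=0.5590 [x] (3,6)
    t=1.5943 [x] (2,6)
    t=1.9319 [y] (2,5)
    t=2.6296 [x] (1,5)
    t=3.6649 [x] (0,5) — stop
  → r_2 = 3.6649
beam 3: φ=-45°, α=240°
  cosα=-0.5000 sinα=-0.8660 | (4,6) | tMaxX 1.0800 tMaxY 0.5774 | tΔX 2.0000 tΔY 1.1547
    t=0.5774 [y] (4,5)
    t=1.0800 [x] (3,5) — stop
  → r_3 = 1.0800
beam 4: φ=0°, α=285°
  cosα=0.2588 sinα=-0.9659 | (4,6) | tMaxX 1.7773 tMaxY 0.5176 | tΔX 3.8637 tΔY 1.0353
    t=0.5176 [y] (4,5)
    t=1.5529 [y] (4,4)
    t=1.7773 [x] (5,4)
    t=2.5882 [y] (5,3)
    t=3.6235 [y] (5,2)
    t=4.6587 [y] (5,1) — stop
  → r_4 = 4.6587
beam 5: φ=45°, α=330°
  cosα=0.8660 sinα=-0.5000 | (4,6) | tMaxX 0.5312 tMaxY 1.0000 | tΔX 1.1547 tΔY 2.0000
    t=0.5312 [x] (5,6)
    t=1.0000 [y] (5,5)
    t=1.6859 [x] (6,5) — stop
  → r_5 = 1.6859
beam 6: φ=90°, α=15°
  cosα=0.9659 sinα=0.2588 | (4,6) | tMaxX 0.4762 tMaxY 1.9319 | tΔX 1.0353 tΔY 3.8637
    t=0.4762 [x] (5,6)
    t=1.5115 [x] (6,6) — stop
  → r_6 = 1.5115
beam 7: φ=135°, α=60°
  cosα=0.5000 sinα=0.8660 | (4,6) | tMaxX 0.9200 tMaxY 0.5774 | tΔX 2.0000 tΔY 1.1547
    t=0.5774 [y] (4,7)
    t=0.9200 [x] (5,7)
    t=1.7321 [y] (5,8)
    t=2.8868 [y] (5,9) — stop
  → r_7 = 2.8868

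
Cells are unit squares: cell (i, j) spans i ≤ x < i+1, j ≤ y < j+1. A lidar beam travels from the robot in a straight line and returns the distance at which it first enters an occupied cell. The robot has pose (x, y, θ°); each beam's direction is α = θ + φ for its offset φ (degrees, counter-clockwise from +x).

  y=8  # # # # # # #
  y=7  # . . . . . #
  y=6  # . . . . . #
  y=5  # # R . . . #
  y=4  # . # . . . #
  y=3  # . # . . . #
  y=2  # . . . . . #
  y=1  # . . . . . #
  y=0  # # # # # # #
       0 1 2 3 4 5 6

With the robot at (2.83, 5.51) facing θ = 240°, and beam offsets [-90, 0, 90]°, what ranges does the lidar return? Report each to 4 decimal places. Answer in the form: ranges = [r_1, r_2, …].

beam 1: φ=-90°, α=150°
  direction (-0.8660, 0.5000); cell (2,5); t to first gridline: x 0.9584, y 0.9800 (then +1.1547 / +2.0000)
    (1,5) via x @ 0.9584  # hit
  → r_1 = 0.9584
beam 2: φ=0°, α=240°
  direction (-0.5000, -0.8660); cell (2,5); t to first gridline: x 1.6600, y 0.5889 (then +2.0000 / +1.1547)
    (2,4) via y @ 0.5889  # hit
  → r_2 = 0.5889
beam 3: φ=90°, α=330°
  direction (0.8660, -0.5000); cell (2,5); t to first gridline: x 0.1963, y 1.0200 (then +1.1547 / +2.0000)
    (3,5) via x @ 0.1963
    (3,4) via y @ 1.0200
    (4,4) via x @ 1.3510
    (5,4) via x @ 2.5057
    (5,3) via y @ 3.0200
    (6,3) via x @ 3.6604  # hit
  → r_3 = 3.6604

ranges = [0.9584, 0.5889, 3.6604]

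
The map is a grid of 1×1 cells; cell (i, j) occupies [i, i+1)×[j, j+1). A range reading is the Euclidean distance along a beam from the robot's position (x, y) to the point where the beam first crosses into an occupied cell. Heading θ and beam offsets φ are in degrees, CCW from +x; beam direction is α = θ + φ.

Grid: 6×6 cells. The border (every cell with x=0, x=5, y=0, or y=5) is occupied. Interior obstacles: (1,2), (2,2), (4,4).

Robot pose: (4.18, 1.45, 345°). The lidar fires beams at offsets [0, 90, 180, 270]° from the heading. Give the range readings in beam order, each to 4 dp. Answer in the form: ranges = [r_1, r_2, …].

beam 1: φ=0°, α=345°
  d=(0.9659,-0.2588)  start (4,1)  tX=0.8489 tY=1.7387  stride 1/|dx|=1.0353 1/|dy|=3.8637
    cross x-line → (5,1), t=0.8489 (wall)
  → r_1 = 0.8489
beam 2: φ=90°, α=75°
  d=(0.2588,0.9659)  start (4,1)  tX=3.1682 tY=0.5694  stride 1/|dx|=3.8637 1/|dy|=1.0353
    cross y-line → (4,2), t=0.5694
    cross y-line → (4,3), t=1.6047
    cross y-line → (4,4), t=2.6400 (wall)
  → r_2 = 2.6400
beam 3: φ=180°, α=165°
  d=(-0.9659,0.2588)  start (4,1)  tX=0.1863 tY=2.1250  stride 1/|dx|=1.0353 1/|dy|=3.8637
    cross x-line → (3,1), t=0.1863
    cross x-line → (2,1), t=1.2216
    cross y-line → (2,2), t=2.1250 (wall)
  → r_3 = 2.1250
beam 4: φ=270°, α=255°
  d=(-0.2588,-0.9659)  start (4,1)  tX=0.6955 tY=0.4659  stride 1/|dx|=3.8637 1/|dy|=1.0353
    cross y-line → (4,0), t=0.4659 (wall)
  → r_4 = 0.4659

ranges = [0.8489, 2.6400, 2.1250, 0.4659]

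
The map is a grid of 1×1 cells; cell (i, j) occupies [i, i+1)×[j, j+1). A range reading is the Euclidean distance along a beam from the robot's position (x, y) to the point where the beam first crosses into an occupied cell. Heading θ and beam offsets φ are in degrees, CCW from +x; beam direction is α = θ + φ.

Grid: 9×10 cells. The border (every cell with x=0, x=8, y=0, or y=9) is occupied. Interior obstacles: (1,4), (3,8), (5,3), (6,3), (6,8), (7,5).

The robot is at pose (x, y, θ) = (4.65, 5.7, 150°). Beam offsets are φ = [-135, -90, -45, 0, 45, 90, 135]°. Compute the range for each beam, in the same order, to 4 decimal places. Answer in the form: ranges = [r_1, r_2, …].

ranges = [3.4682, 2.7000, 2.5114, 4.2147, 2.7435, 5.4271, 1.7600]

beam 1: φ=-135°, α=15°
  d=(0.9659,0.2588)  start (4,5)  tX=0.3623 tY=1.1591  stride 1/|dx|=1.0353 1/|dy|=3.8637
    cross x-line → (5,5), t=0.3623
    cross y-line → (5,6), t=1.1591
    cross x-line → (6,6), t=1.3976
    cross x-line → (7,6), t=2.4329
    cross x-line → (8,6), t=3.4682 (wall)
  → r_1 = 3.4682
beam 2: φ=-90°, α=60°
  d=(0.5000,0.8660)  start (4,5)  tX=0.7000 tY=0.3464  stride 1/|dx|=2.0000 1/|dy|=1.1547
    cross y-line → (4,6), t=0.3464
    cross x-line → (5,6), t=0.7000
    cross y-line → (5,7), t=1.5011
    cross y-line → (5,8), t=2.6558
    cross x-line → (6,8), t=2.7000 (wall)
  → r_2 = 2.7000
beam 3: φ=-45°, α=105°
  d=(-0.2588,0.9659)  start (4,5)  tX=2.5114 tY=0.3106  stride 1/|dx|=3.8637 1/|dy|=1.0353
    cross y-line → (4,6), t=0.3106
    cross y-line → (4,7), t=1.3459
    cross y-line → (4,8), t=2.3811
    cross x-line → (3,8), t=2.5114 (wall)
  → r_3 = 2.5114
beam 4: φ=0°, α=150°
  d=(-0.8660,0.5000)  start (4,5)  tX=0.7506 tY=0.6000  stride 1/|dx|=1.1547 1/|dy|=2.0000
    cross y-line → (4,6), t=0.6000
    cross x-line → (3,6), t=0.7506
    cross x-line → (2,6), t=1.9053
    cross y-line → (2,7), t=2.6000
    cross x-line → (1,7), t=3.0600
    cross x-line → (0,7), t=4.2147 (wall)
  → r_4 = 4.2147
beam 5: φ=45°, α=195°
  d=(-0.9659,-0.2588)  start (4,5)  tX=0.6729 tY=2.7046  stride 1/|dx|=1.0353 1/|dy|=3.8637
    cross x-line → (3,5), t=0.6729
    cross x-line → (2,5), t=1.7082
    cross y-line → (2,4), t=2.7046
    cross x-line → (1,4), t=2.7435 (wall)
  → r_5 = 2.7435
beam 6: φ=90°, α=240°
  d=(-0.5000,-0.8660)  start (4,5)  tX=1.3000 tY=0.8083  stride 1/|dx|=2.0000 1/|dy|=1.1547
    cross y-line → (4,4), t=0.8083
    cross x-line → (3,4), t=1.3000
    cross y-line → (3,3), t=1.9630
    cross y-line → (3,2), t=3.1177
    cross x-line → (2,2), t=3.3000
    cross y-line → (2,1), t=4.2724
    cross x-line → (1,1), t=5.3000
    cross y-line → (1,0), t=5.4271 (wall)
  → r_6 = 5.4271
beam 7: φ=135°, α=285°
  d=(0.2588,-0.9659)  start (4,5)  tX=1.3523 tY=0.7247  stride 1/|dx|=3.8637 1/|dy|=1.0353
    cross y-line → (4,4), t=0.7247
    cross x-line → (5,4), t=1.3523
    cross y-line → (5,3), t=1.7600 (wall)
  → r_7 = 1.7600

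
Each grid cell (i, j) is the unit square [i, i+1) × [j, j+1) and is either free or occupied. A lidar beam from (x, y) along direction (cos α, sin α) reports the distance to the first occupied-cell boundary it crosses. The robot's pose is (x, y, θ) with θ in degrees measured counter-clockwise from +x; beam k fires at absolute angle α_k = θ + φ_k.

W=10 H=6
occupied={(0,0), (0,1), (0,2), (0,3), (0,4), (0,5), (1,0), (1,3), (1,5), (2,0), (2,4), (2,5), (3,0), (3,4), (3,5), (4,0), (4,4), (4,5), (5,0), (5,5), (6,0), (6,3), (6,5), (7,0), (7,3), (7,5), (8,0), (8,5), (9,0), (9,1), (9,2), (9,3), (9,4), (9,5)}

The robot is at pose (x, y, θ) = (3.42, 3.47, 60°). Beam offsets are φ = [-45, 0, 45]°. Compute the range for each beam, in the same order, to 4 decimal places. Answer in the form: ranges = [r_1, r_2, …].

beam 1: φ=-45°, α=15°
  direction (0.9659, 0.2588); cell (3,3); t to first gridline: x 0.6005, y 2.0478 (then +1.0353 / +3.8637)
    (4,3) via x @ 0.6005
    (5,3) via x @ 1.6357
    (5,4) via y @ 2.0478
    (6,4) via x @ 2.6710
    (7,4) via x @ 3.7063
    (8,4) via x @ 4.7416
    (9,4) via x @ 5.7768  # hit
  → r_1 = 5.7768
beam 2: φ=0°, α=60°
  direction (0.5000, 0.8660); cell (3,3); t to first gridline: x 1.1600, y 0.6120 (then +2.0000 / +1.1547)
    (3,4) via y @ 0.6120  # hit
  → r_2 = 0.6120
beam 3: φ=45°, α=105°
  direction (-0.2588, 0.9659); cell (3,3); t to first gridline: x 1.6228, y 0.5487 (then +3.8637 / +1.0353)
    (3,4) via y @ 0.5487  # hit
  → r_3 = 0.5487

ranges = [5.7768, 0.6120, 0.5487]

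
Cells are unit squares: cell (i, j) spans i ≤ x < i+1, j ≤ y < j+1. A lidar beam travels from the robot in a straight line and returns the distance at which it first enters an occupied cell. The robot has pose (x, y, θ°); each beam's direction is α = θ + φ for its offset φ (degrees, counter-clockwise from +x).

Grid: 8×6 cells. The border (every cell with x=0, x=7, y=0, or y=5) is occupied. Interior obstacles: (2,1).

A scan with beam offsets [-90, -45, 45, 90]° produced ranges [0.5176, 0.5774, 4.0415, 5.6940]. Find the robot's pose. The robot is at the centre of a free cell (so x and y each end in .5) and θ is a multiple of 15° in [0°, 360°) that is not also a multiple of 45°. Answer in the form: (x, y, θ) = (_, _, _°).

(x, y, θ) = (6.5, 1.5, 75°)

Candidates: 23 free-cell centres × 16 headings = 368 poses. Raycast each; keep the one whose scan matches to 4 dp.
  (1.5, 4.5, 105°): beam 1 = 1.9319 ≠ 0.5176 ✗
  (3.5, 2.5, 120°): beam 1 = 4.0415 ≠ 0.5176 ✗
  (2.5, 2.5, 285°): beam 1 = 1.5529 ≠ 0.5176 ✗
  (1.5, 1.5, 105°): beam 2 = 4.0415 ≠ 0.5774 ✗
  …
  (6.5, 1.5, 75°): r_1=0.5176, r_2=0.5774, r_3=4.0415, r_4=5.6940 — all match ✓
Unique over the lattice → pose = (6.5, 1.5, 75°).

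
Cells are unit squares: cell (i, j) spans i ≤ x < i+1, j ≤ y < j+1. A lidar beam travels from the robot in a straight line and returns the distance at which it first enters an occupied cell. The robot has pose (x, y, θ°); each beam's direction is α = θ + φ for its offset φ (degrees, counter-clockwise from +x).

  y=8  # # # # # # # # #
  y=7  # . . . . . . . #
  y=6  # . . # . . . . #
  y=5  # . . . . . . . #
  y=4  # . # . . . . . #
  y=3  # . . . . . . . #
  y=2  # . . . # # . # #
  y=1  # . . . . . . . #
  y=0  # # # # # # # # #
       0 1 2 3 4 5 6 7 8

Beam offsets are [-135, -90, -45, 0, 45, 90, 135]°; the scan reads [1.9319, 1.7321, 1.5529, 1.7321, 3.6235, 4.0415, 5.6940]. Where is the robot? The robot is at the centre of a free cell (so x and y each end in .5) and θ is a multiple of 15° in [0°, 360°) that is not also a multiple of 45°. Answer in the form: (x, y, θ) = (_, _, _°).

(x, y, θ) = (6.5, 4.5, 30°)

Candidates: 44 free-cell centres × 16 headings = 704 poses. Raycast each; keep the one whose scan matches to 4 dp.
  (2.5, 5.5, 285°): beam 1 = 1.7321 ≠ 1.9319 ✗
  (7.5, 7.5, 210°): beam 1 = 0.5176 ≠ 1.9319 ✗
  (3.5, 5.5, 195°): beam 1 = 0.5774 ≠ 1.9319 ✗
  (1.5, 3.5, 105°): beam 1 = 2.8868 ≠ 1.9319 ✗
  (4.5, 5.5, 255°): beam 1 = 1.0000 ≠ 1.9319 ✗
  …
  (6.5, 4.5, 30°): r_1=1.9319, r_2=1.7321, r_3=1.5529, r_4=1.7321, r_5=3.6235, r_6=4.0415, r_7=5.6940 — all match ✓
No second candidate reproduces the full scan.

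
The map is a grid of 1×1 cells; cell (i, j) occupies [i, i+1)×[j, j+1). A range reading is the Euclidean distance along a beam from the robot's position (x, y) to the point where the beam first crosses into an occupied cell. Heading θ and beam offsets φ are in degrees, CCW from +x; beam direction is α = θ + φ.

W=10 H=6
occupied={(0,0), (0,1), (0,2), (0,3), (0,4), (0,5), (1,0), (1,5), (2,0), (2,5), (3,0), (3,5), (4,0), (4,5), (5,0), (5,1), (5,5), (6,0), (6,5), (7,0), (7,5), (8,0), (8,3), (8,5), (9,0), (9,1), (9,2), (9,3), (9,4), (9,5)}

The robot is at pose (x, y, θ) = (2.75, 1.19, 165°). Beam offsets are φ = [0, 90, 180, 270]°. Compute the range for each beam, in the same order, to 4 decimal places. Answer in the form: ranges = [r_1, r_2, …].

ranges = [1.8117, 0.1967, 0.7341, 3.9444]

beam 1: φ=0°, α=165°
  cosα=-0.9659 sinα=0.2588 | (2,1) | tMaxX 0.7765 tMaxY 3.1296 | tΔX 1.0353 tΔY 3.8637
    t=0.7765 [x] (1,1)
    t=1.8117 [x] (0,1) — stop
  → r_1 = 1.8117
beam 2: φ=90°, α=255°
  cosα=-0.2588 sinα=-0.9659 | (2,1) | tMaxX 2.8978 tMaxY 0.1967 | tΔX 3.8637 tΔY 1.0353
    t=0.1967 [y] (2,0) — stop
  → r_2 = 0.1967
beam 3: φ=180°, α=345°
  cosα=0.9659 sinα=-0.2588 | (2,1) | tMaxX 0.2588 tMaxY 0.7341 | tΔX 1.0353 tΔY 3.8637
    t=0.2588 [x] (3,1)
    t=0.7341 [y] (3,0) — stop
  → r_3 = 0.7341
beam 4: φ=270°, α=75°
  cosα=0.2588 sinα=0.9659 | (2,1) | tMaxX 0.9659 tMaxY 0.8386 | tΔX 3.8637 tΔY 1.0353
    t=0.8386 [y] (2,2)
    t=0.9659 [x] (3,2)
    t=1.8738 [y] (3,3)
    t=2.9091 [y] (3,4)
    t=3.9444 [y] (3,5) — stop
  → r_4 = 3.9444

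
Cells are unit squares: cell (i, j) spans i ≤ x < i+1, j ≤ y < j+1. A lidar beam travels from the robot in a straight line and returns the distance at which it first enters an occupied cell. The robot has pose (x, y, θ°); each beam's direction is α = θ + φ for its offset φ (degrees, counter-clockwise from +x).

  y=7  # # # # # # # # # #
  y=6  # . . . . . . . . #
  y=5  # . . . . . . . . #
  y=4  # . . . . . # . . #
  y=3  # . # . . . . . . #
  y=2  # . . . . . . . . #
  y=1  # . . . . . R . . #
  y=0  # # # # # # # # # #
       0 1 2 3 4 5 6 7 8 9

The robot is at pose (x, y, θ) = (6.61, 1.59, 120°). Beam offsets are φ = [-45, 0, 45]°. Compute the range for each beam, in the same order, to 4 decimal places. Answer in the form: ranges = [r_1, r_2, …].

beam 1: φ=-45°, α=75°
  d=(0.2588,0.9659)  start (6,1)  tX=1.5068 tY=0.4245  stride 1/|dx|=3.8637 1/|dy|=1.0353
    cross y-line → (6,2), t=0.4245
    cross y-line → (6,3), t=1.4597
    cross x-line → (7,3), t=1.5068
    cross y-line → (7,4), t=2.4950
    cross y-line → (7,5), t=3.5303
    cross y-line → (7,6), t=4.5656
    cross x-line → (8,6), t=5.3705
    cross y-line → (8,7), t=5.6008 (wall)
  → r_1 = 5.6008
beam 2: φ=0°, α=120°
  d=(-0.5000,0.8660)  start (6,1)  tX=1.2200 tY=0.4734  stride 1/|dx|=2.0000 1/|dy|=1.1547
    cross y-line → (6,2), t=0.4734
    cross x-line → (5,2), t=1.2200
    cross y-line → (5,3), t=1.6281
    cross y-line → (5,4), t=2.7828
    cross x-line → (4,4), t=3.2200
    cross y-line → (4,5), t=3.9375
    cross y-line → (4,6), t=5.0922
    cross x-line → (3,6), t=5.2200
    cross y-line → (3,7), t=6.2469 (wall)
  → r_2 = 6.2469
beam 3: φ=45°, α=165°
  d=(-0.9659,0.2588)  start (6,1)  tX=0.6315 tY=1.5841  stride 1/|dx|=1.0353 1/|dy|=3.8637
    cross x-line → (5,1), t=0.6315
    cross y-line → (5,2), t=1.5841
    cross x-line → (4,2), t=1.6668
    cross x-line → (3,2), t=2.7021
    cross x-line → (2,2), t=3.7373
    cross x-line → (1,2), t=4.7726
    cross y-line → (1,3), t=5.4478
    cross x-line → (0,3), t=5.8079 (wall)
  → r_3 = 5.8079

ranges = [5.6008, 6.2469, 5.8079]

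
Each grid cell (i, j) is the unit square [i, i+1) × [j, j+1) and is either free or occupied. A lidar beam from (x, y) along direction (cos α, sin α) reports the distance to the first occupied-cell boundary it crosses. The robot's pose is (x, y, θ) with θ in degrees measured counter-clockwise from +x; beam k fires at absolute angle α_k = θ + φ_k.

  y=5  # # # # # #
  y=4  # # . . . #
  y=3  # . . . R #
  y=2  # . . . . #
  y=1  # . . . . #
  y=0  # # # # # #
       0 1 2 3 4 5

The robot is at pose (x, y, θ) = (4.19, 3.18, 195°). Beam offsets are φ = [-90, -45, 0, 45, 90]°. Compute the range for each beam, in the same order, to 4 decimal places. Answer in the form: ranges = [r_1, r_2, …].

ranges = [1.8842, 2.5288, 3.3025, 2.5172, 2.2569]

beam 1: φ=-90°, α=105°
  direction (-0.2588, 0.9659); cell (4,3); t to first gridline: x 0.7341, y 0.8489 (then +3.8637 / +1.0353)
    (3,3) via x @ 0.7341
    (3,4) via y @ 0.8489
    (3,5) via y @ 1.8842  # hit
  → r_1 = 1.8842
beam 2: φ=-45°, α=150°
  direction (-0.8660, 0.5000); cell (4,3); t to first gridline: x 0.2194, y 1.6400 (then +1.1547 / +2.0000)
    (3,3) via x @ 0.2194
    (2,3) via x @ 1.3741
    (2,4) via y @ 1.6400
    (1,4) via x @ 2.5288  # hit
  → r_2 = 2.5288
beam 3: φ=0°, α=195°
  direction (-0.9659, -0.2588); cell (4,3); t to first gridline: x 0.1967, y 0.6955 (then +1.0353 / +3.8637)
    (3,3) via x @ 0.1967
    (3,2) via y @ 0.6955
    (2,2) via x @ 1.2320
    (1,2) via x @ 2.2673
    (0,2) via x @ 3.3025  # hit
  → r_3 = 3.3025
beam 4: φ=45°, α=240°
  direction (-0.5000, -0.8660); cell (4,3); t to first gridline: x 0.3800, y 0.2078 (then +2.0000 / +1.1547)
    (4,2) via y @ 0.2078
    (3,2) via x @ 0.3800
    (3,1) via y @ 1.3625
    (2,1) via x @ 2.3800
    (2,0) via y @ 2.5172  # hit
  → r_4 = 2.5172
beam 5: φ=90°, α=285°
  direction (0.2588, -0.9659); cell (4,3); t to first gridline: x 3.1296, y 0.1863 (then +3.8637 / +1.0353)
    (4,2) via y @ 0.1863
    (4,1) via y @ 1.2216
    (4,0) via y @ 2.2569  # hit
  → r_5 = 2.2569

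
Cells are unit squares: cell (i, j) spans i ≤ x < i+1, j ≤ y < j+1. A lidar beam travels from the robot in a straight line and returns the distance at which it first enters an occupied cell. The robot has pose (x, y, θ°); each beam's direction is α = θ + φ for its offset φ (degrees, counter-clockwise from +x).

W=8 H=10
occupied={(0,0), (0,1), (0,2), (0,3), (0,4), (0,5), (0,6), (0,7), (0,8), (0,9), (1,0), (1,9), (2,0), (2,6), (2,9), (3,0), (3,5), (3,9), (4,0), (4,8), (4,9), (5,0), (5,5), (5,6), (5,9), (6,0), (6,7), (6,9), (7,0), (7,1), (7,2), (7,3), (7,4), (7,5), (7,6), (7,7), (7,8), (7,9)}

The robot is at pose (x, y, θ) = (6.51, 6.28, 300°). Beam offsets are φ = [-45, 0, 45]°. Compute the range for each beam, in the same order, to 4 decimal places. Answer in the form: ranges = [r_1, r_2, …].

ranges = [5.4663, 0.9800, 0.5073]

beam 1: φ=-45°, α=255°
  direction (-0.2588, -0.9659); cell (6,6); t to first gridline: x 1.9705, y 0.2899 (then +3.8637 / +1.0353)
    (6,5) via y @ 0.2899
    (6,4) via y @ 1.3252
    (5,4) via x @ 1.9705
    (5,3) via y @ 2.3604
    (5,2) via y @ 3.3957
    (5,1) via y @ 4.4310
    (5,0) via y @ 5.4663  # hit
  → r_1 = 5.4663
beam 2: φ=0°, α=300°
  direction (0.5000, -0.8660); cell (6,6); t to first gridline: x 0.9800, y 0.3233 (then +2.0000 / +1.1547)
    (6,5) via y @ 0.3233
    (7,5) via x @ 0.9800  # hit
  → r_2 = 0.9800
beam 3: φ=45°, α=345°
  direction (0.9659, -0.2588); cell (6,6); t to first gridline: x 0.5073, y 1.0818 (then +1.0353 / +3.8637)
    (7,6) via x @ 0.5073  # hit
  → r_3 = 0.5073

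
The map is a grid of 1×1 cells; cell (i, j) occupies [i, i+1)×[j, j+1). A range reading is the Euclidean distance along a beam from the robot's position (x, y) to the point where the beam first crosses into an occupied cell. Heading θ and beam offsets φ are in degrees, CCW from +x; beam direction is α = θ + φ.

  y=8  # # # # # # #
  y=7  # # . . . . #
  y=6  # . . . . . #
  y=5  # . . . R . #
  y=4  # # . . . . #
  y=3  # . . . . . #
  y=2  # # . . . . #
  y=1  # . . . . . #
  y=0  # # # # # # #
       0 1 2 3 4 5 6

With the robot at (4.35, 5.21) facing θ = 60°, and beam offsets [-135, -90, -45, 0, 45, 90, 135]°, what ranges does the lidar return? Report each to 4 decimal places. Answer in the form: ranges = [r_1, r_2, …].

beam 1: φ=-135°, α=285°
  dir = (cos 285°, sin 285°) = (0.2588, -0.9659); from cell (4,5)
  next x-line at t=2.5114, next y-line at t=0.2174; Δt_x=3.8637, Δt_y=1.0353
    y: enter (4,4) at t=0.2174
    y: enter (4,3) at t=1.2527
    y: enter (4,2) at t=2.2880
    x: enter (5,2) at t=2.5114
    y: enter (5,1) at t=3.3232
    y: enter (5,0) at t=4.3585 ← occupied
  → r_1 = 4.3585
beam 2: φ=-90°, α=330°
  dir = (cos 330°, sin 330°) = (0.8660, -0.5000); from cell (4,5)
  next x-line at t=0.7506, next y-line at t=0.4200; Δt_x=1.1547, Δt_y=2.0000
    y: enter (4,4) at t=0.4200
    x: enter (5,4) at t=0.7506
    x: enter (6,4) at t=1.9053 ← occupied
  → r_2 = 1.9053
beam 3: φ=-45°, α=15°
  dir = (cos 15°, sin 15°) = (0.9659, 0.2588); from cell (4,5)
  next x-line at t=0.6729, next y-line at t=3.0523; Δt_x=1.0353, Δt_y=3.8637
    x: enter (5,5) at t=0.6729
    x: enter (6,5) at t=1.7082 ← occupied
  → r_3 = 1.7082
beam 4: φ=0°, α=60°
  dir = (cos 60°, sin 60°) = (0.5000, 0.8660); from cell (4,5)
  next x-line at t=1.3000, next y-line at t=0.9122; Δt_x=2.0000, Δt_y=1.1547
    y: enter (4,6) at t=0.9122
    x: enter (5,6) at t=1.3000
    y: enter (5,7) at t=2.0669
    y: enter (5,8) at t=3.2216 ← occupied
  → r_4 = 3.2216
beam 5: φ=45°, α=105°
  dir = (cos 105°, sin 105°) = (-0.2588, 0.9659); from cell (4,5)
  next x-line at t=1.3523, next y-line at t=0.8179; Δt_x=3.8637, Δt_y=1.0353
    y: enter (4,6) at t=0.8179
    x: enter (3,6) at t=1.3523
    y: enter (3,7) at t=1.8531
    y: enter (3,8) at t=2.8884 ← occupied
  → r_5 = 2.8884
beam 6: φ=90°, α=150°
  dir = (cos 150°, sin 150°) = (-0.8660, 0.5000); from cell (4,5)
  next x-line at t=0.4041, next y-line at t=1.5800; Δt_x=1.1547, Δt_y=2.0000
    x: enter (3,5) at t=0.4041
    x: enter (2,5) at t=1.5588
    y: enter (2,6) at t=1.5800
    x: enter (1,6) at t=2.7135
    y: enter (1,7) at t=3.5800 ← occupied
  → r_6 = 3.5800
beam 7: φ=135°, α=195°
  dir = (cos 195°, sin 195°) = (-0.9659, -0.2588); from cell (4,5)
  next x-line at t=0.3623, next y-line at t=0.8114; Δt_x=1.0353, Δt_y=3.8637
    x: enter (3,5) at t=0.3623
    y: enter (3,4) at t=0.8114
    x: enter (2,4) at t=1.3976
    x: enter (1,4) at t=2.4329 ← occupied
  → r_7 = 2.4329

ranges = [4.3585, 1.9053, 1.7082, 3.2216, 2.8884, 3.5800, 2.4329]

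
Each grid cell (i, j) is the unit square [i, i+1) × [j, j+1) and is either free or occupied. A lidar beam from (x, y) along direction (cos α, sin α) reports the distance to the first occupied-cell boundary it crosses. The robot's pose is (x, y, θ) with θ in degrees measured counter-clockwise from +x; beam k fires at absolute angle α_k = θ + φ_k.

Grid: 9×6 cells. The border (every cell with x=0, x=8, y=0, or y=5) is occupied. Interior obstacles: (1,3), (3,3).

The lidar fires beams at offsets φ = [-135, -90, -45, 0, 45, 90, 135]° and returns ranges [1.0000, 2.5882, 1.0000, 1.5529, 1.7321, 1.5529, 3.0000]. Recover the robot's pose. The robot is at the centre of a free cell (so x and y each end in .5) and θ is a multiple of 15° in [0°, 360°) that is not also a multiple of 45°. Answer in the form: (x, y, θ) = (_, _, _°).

(x, y, θ) = (2.5, 2.5, 195°)

Candidates: 26 free-cell centres × 16 headings = 416 poses. Raycast each; keep the one whose scan matches to 4 dp.
  (6.5, 1.5, 255°): beam 1 = 4.0415 ≠ 1.0000 ✗
  (6.5, 2.5, 345°): beam 1 = 3.0000 ≠ 1.0000 ✗
  (7.5, 3.5, 255°): beam 1 = 1.7321 ≠ 1.0000 ✗
  …
  (2.5, 2.5, 195°): r_1=1.0000, r_2=2.5882, r_3=1.0000, r_4=1.5529, r_5=1.7321, r_6=1.5529, r_7=3.0000 — all match ✓
Unique over the lattice → pose = (2.5, 2.5, 195°).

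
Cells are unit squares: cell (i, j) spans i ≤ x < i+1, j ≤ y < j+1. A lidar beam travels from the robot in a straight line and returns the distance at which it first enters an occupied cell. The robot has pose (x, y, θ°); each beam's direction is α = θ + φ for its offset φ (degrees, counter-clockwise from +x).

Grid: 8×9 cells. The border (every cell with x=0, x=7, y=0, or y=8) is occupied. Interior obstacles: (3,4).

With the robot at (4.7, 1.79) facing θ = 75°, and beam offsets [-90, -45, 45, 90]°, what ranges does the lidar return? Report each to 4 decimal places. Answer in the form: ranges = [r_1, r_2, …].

ranges = [2.3811, 2.6558, 2.5519, 3.8305]

beam 1: φ=-90°, α=345°
  direction (0.9659, -0.2588); cell (4,1); t to first gridline: x 0.3106, y 3.0523 (then +1.0353 / +3.8637)
    (5,1) via x @ 0.3106
    (6,1) via x @ 1.3459
    (7,1) via x @ 2.3811  # hit
  → r_1 = 2.3811
beam 2: φ=-45°, α=30°
  direction (0.8660, 0.5000); cell (4,1); t to first gridline: x 0.3464, y 0.4200 (then +1.1547 / +2.0000)
    (5,1) via x @ 0.3464
    (5,2) via y @ 0.4200
    (6,2) via x @ 1.5011
    (6,3) via y @ 2.4200
    (7,3) via x @ 2.6558  # hit
  → r_2 = 2.6558
beam 3: φ=45°, α=120°
  direction (-0.5000, 0.8660); cell (4,1); t to first gridline: x 1.4000, y 0.2425 (then +2.0000 / +1.1547)
    (4,2) via y @ 0.2425
    (4,3) via y @ 1.3972
    (3,3) via x @ 1.4000
    (3,4) via y @ 2.5519  # hit
  → r_3 = 2.5519
beam 4: φ=90°, α=165°
  direction (-0.9659, 0.2588); cell (4,1); t to first gridline: x 0.7247, y 0.8114 (then +1.0353 / +3.8637)
    (3,1) via x @ 0.7247
    (3,2) via y @ 0.8114
    (2,2) via x @ 1.7600
    (1,2) via x @ 2.7952
    (0,2) via x @ 3.8305  # hit
  → r_4 = 3.8305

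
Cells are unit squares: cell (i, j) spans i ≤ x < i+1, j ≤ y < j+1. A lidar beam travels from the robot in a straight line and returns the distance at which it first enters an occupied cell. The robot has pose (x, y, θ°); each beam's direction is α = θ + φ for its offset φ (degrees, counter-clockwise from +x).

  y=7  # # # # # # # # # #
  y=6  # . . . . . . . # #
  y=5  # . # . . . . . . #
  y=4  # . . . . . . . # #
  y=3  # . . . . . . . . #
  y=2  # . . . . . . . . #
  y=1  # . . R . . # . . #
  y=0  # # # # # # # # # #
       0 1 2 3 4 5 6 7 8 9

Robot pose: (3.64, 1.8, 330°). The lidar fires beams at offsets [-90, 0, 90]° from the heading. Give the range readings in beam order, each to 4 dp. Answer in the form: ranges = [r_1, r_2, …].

ranges = [0.9238, 1.6000, 6.0044]

beam 1: φ=-90°, α=240°
  d=(-0.5000,-0.8660)  start (3,1)  tX=1.2800 tY=0.9238  stride 1/|dx|=2.0000 1/|dy|=1.1547
    cross y-line → (3,0), t=0.9238 (wall)
  → r_1 = 0.9238
beam 2: φ=0°, α=330°
  d=(0.8660,-0.5000)  start (3,1)  tX=0.4157 tY=1.6000  stride 1/|dx|=1.1547 1/|dy|=2.0000
    cross x-line → (4,1), t=0.4157
    cross x-line → (5,1), t=1.5704
    cross y-line → (5,0), t=1.6000 (wall)
  → r_2 = 1.6000
beam 3: φ=90°, α=60°
  d=(0.5000,0.8660)  start (3,1)  tX=0.7200 tY=0.2309  stride 1/|dx|=2.0000 1/|dy|=1.1547
    cross y-line → (3,2), t=0.2309
    cross x-line → (4,2), t=0.7200
    cross y-line → (4,3), t=1.3856
    cross y-line → (4,4), t=2.5403
    cross x-line → (5,4), t=2.7200
    cross y-line → (5,5), t=3.6950
    cross x-line → (6,5), t=4.7200
    cross y-line → (6,6), t=4.8497
    cross y-line → (6,7), t=6.0044 (wall)
  → r_3 = 6.0044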